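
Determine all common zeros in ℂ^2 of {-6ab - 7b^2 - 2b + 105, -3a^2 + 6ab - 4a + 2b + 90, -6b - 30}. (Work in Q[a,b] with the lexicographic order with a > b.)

{(2, -5)}

Compute a lex Gröbner basis by Buchberger's algorithm.
f_1 = -6ab - 7b^2 - 2b + 105, LT = ab.
f_2 = -3a^2 + 6ab - 4a + 2b + 90, LT = a^2.
f_3 = -6b - 30, LT = b.

S(f_1,f_2): lcm = a^2b. S = 19/6ab^2 - ab - 35/2a + 2/3b^2 + 30b.
  leading term ab^2: subtract (-19/36b)·f_1 from 19/6ab^2 - ab - 35/2a + 2/3b^2 + 30b → -ab - 35/2a - 133/36b^3 - 7/18b^2 + 1025/12b
  leading term ab: subtract (1/6)·f_1 from -ab - 35/2a - 133/36b^3 - 7/18b^2 + 1025/12b → -35/2a - 133/36b^3 + 7/9b^2 + 343/4b - 35/2
  leading term a: no divisor's leading term divides it; move -35/2a to the remainder.
  leading term b^3: subtract (133/216b^2)·f_3 from -133/36b^3 + 7/9b^2 + 343/4b - 35/2 → 77/4b^2 + 343/4b - 35/2
  leading term b^2: subtract (-77/24b)·f_3 from 77/4b^2 + 343/4b - 35/2 → -21/2b - 35/2
  leading term b: subtract (7/4)·f_3 from -21/2b - 35/2 → 35
  leading term 1: no divisor's leading term divides it; move 35 to the remainder.
  remainder -35/2a + 35 ≠ 0; add h_4 = -35/2a + 35 to the basis.

The other S-polynomials (S(f_1,f_3), S(f_2,f_3), S(f_1,h_4), S(f_2,h_4), S(f_3,h_4)) all reduce to 0 modulo the current basis, so we have a Gröbner basis.
Inter-reduce: drop elements whose leading term is divisible by another's, tail-reduce, and make monic.
Reduced Gröbner basis: {a - 2, b + 5}.

Elimination: the polynomial b + 5 lies in the elimination ideal for b, so b ∈ {-5}. For each such b, the remaining basis elements (now univariate) give the rest of the solution.
  b = -5: the earlier basis element becomes a - 2 = 0, giving a = 2 — point (2, -5).
Substituting each solution back into the original system confirms all equations vanish.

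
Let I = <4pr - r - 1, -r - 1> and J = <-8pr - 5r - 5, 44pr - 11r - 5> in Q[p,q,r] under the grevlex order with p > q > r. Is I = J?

No, the ideals differ.

Equality of ideals is decidable: compute both reduced Gröbner bases (unique for the ordering) and check whether they agree.
Buchberger on the first generating set:
f_1 = 4pr - r - 1, LT = pr.
f_2 = -r - 1, LT = r.

S(f_1,f_2): lcm = pr. S = -p - 1/4r - 1/4.
  reduce S modulo (f_1, f_2):
  remainder -p ≠ 0; add g_3 = -p to the basis.

The other S-polynomials (S(f_1,g_3), S(f_2,g_3)) all reduce to 0 modulo the current basis, so we have a Gröbner basis.
Inter-reduce: drop elements whose leading term is divisible by another's, tail-reduce, and make monic.
Reduced Gröbner basis: {p, r + 1}.

Buchberger on the second generating set:
h_1 = -8pr - 5r - 5, LT = pr.
h_2 = 44pr - 11r - 5, LT = pr.

S(h_1,h_2): lcm = pr. S = 7/8r + 65/88.
  reduce S modulo (h_1, h_2):
  remainder 7/8r + 65/88 ≠ 0; add k_3 = 7/8r + 65/88 to the basis.

S(h_1,k_3): lcm = pr. S = -65/77p + 5/8r + 5/8.
  reduce S modulo (h_1, h_2, k_3):
  remainder -65/77p + 15/154 ≠ 0; add k_4 = -65/77p + 15/154 to the basis.

The other S-polynomials (S(h_2,k_3), S(h_1,k_4), S(h_2,k_4), S(k_3,k_4)) all reduce to 0 modulo the current basis, so we have a Gröbner basis.
Inter-reduce: drop elements whose leading term is divisible by another's, tail-reduce, and make monic.
Reduced Gröbner basis: {p - 3/26, r + 65/77}.

The bases are distinct; the ideals are different.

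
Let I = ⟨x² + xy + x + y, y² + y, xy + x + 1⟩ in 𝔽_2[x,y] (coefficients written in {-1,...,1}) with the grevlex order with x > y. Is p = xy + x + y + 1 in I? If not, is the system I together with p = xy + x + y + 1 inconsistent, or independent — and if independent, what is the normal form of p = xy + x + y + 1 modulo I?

First compute the reduced Gröbner basis of I by Buchberger's algorithm.
f_1 = x² + xy + x + y, LT = x².
f_2 = y² + y, LT = y².
f_3 = xy + x + 1, LT = xy.

S(f_1,f_3): lcm = x²y. S = xy² + x² + xy + y² + x.
  leading term xy²: subtract (x)·f_2 from xy² + x² + xy + y² + x → x² + y² + x
  leading term x²: subtract (1)·f_1 from x² + y² + x → xy + y² + y
  leading term xy: subtract (1)·f_3 from xy + y² + y → y² + x + y + 1
  leading term y²: subtract (1)·f_2 from y² + x + y + 1 → x + 1
  leading term x: no divisor's leading term divides it; move x to the remainder.
  leading term 1: no divisor's leading term divides it; move 1 to the remainder.
  remainder x + 1 ≠ 0; add h_4 = x + 1 to the basis.

S(f_2,f_3): lcm = xy². S = y.
  leading term y: no divisor's leading term divides it; move y to the remainder.
  remainder y ≠ 0; add h_5 = y to the basis.

The other S-polynomials (S(f_1,f_2), S(f_1,h_4), S(f_2,h_4), S(f_3,h_4), S(f_1,h_5), S(f_2,h_5), S(f_3,h_5), S(h_4,h_5)) all reduce to 0 modulo the current basis, so we have a Gröbner basis.
Inter-reduce: drop elements whose leading term is divisible by another's, tail-reduce, and make monic.
Reduced Gröbner basis: {x + 1, y}.
Label its elements g_1 = x + 1, g_2 = y.

Reduce p = xy + x + y + 1 modulo G:
  leading term xy: subtract (y)·g_1 from xy + x + y + 1 → x + 1
  leading term x: subtract (1)·g_1 from x + 1 → 0
  normal form = 0.
Since the normal form is 0, p ∈ I.

xy + x + y + 1 lies in I (it reduces to 0).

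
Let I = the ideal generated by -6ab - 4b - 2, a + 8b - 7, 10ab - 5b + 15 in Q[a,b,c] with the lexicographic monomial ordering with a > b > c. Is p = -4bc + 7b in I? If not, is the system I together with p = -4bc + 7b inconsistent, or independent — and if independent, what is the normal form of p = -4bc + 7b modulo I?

-4bc + 7b is independent of I; its normal form modulo I is -4c + 7.

First compute the reduced Gröbner basis of I by Buchberger's algorithm.
f_1 = -6ab - 4b - 2, LT = ab.
f_2 = a + 8b - 7, LT = a.
f_3 = 10ab - 5b + 15, LT = ab.

S(f_1,f_2): lcm = ab. S = -8b^2 + 23/3b + 1/3.
  reduce S modulo (f_1, f_2, f_3):
  remainder -8b^2 + 23/3b + 1/3 ≠ 0; add h_4 = -8b^2 + 23/3b + 1/3 to the basis.

S(f_1,f_3): lcm = ab. S = 7/6b - 7/6.
  reduce S modulo (f_1, f_2, f_3, h_4):
  remainder 7/6b - 7/6 ≠ 0; add h_5 = 7/6b - 7/6 to the basis.

The other S-polynomials (S(f_2,f_3), S(f_1,h_4), S(f_2,h_4), S(f_3,h_4), S(f_1,h_5), S(f_2,h_5), S(f_3,h_5), S(h_4,h_5)) all reduce to 0 modulo the current basis, so we have a Gröbner basis.
Inter-reduce: drop elements whose leading term is divisible by another's, tail-reduce, and make monic.
Reduced Gröbner basis: {a + 1, b - 1}.
Label its elements g_1 = a + 1, g_2 = b - 1.

Reduce p = -4bc + 7b modulo G:
  leading term bc: subtract (-4c)·g_2 from -4bc + 7b → 7b - 4c
  leading term b: subtract (7)·g_2 from 7b - 4c → -4c + 7
  leading term c: no divisor's leading term divides it; move -4c to the remainder.
  leading term 1: no divisor's leading term divides it; move 7 to the remainder.
  normal form = -4c + 7.
The normal form is nonzero, so p ∉ I. Since p minus its normal form lies in I, I + (p) = I + (r) where r = -4c + 7; decide whether this ideal is the whole ring.
Run Buchberger on G together with r (pairs among the g_i already reduce to 0 since G is a Gröbner basis):
g_1 = a + 1, LT = a.
g_2 = b - 1, LT = b.
r = -4c + 7, LT = c.

The S-polynomials (S(g_1,g_2), S(g_1,r), S(g_2,r)) all reduce to 0 modulo the current basis, so we have a Gröbner basis.
Inter-reduce: drop elements whose leading term is divisible by another's, tail-reduce, and make monic.
Reduced Gröbner basis: {a + 1, b - 1, c - 7/4}.
The reduced Gröbner basis of I + (p) is {a + 1, b - 1, c - 7/4} ≠ {1}, a proper ideal, so the enlarged system stays consistent: p is independent of I, with normal form -4c + 7.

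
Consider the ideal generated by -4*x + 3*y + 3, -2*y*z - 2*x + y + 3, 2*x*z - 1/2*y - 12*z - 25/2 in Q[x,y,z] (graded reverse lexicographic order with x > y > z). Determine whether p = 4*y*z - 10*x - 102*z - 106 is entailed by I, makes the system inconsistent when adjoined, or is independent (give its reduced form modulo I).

First compute the reduced Gröbner basis of I by Buchberger's algorithm.
f_1 = -4*x + 3*y + 3, LT = x.
f_2 = -2*y*z - 2*x + y + 3, LT = y*z.
f_3 = 2*x*z - 1/2*y - 12*z - 25/2, LT = x*z.

S(f_1,f_3): lcm = x*z. S = -3/4*y*z + 1/4*y + 21/4*z + 25/4.
  leading term y*z: subtract (3/8)·f_2 from -3/4*y*z + 1/4*y + 21/4*z + 25/4 → 3/4*x - 1/8*y + 21/4*z + 41/8
  leading term x: subtract (-3/16)·f_1 from 3/4*x - 1/8*y + 21/4*z + 41/8 → 7/16*y + 21/4*z + 91/16
  leading term y: no divisor's leading term divides it; move 7/16*y to the remainder.
  leading term z: no divisor's leading term divides it; move 21/4*z to the remainder.
  leading term 1: no divisor's leading term divides it; move 91/16 to the remainder.
  remainder 7/16*y + 21/4*z + 91/16 ≠ 0; add h_4 = 7/16*y + 21/4*z + 91/16 to the basis.

S(f_2,h_4): lcm = y*z. S = -12*z**2 + x - 1/2*y - 13*z - 3/2.
  leading term z**2: no divisor's leading term divides it; move -12*z**2 to the remainder.
  leading term x: subtract (-1/4)·f_1 from x - 1/2*y - 13*z - 3/2 → 1/4*y - 13*z - 3/4
  leading term y: subtract (4/7)·h_4 from 1/4*y - 13*z - 3/4 → -16*z - 4
  leading term z: no divisor's leading term divides it; move -16*z to the remainder.
  leading term 1: no divisor's leading term divides it; move -4 to the remainder.
  remainder -12*z**2 - 16*z - 4 ≠ 0; add h_5 = -12*z**2 - 16*z - 4 to the basis.

The other S-polynomials (S(f_1,f_2), S(f_2,f_3), S(f_1,h_4), S(f_3,h_4), S(f_1,h_5), S(f_2,h_5), S(f_3,h_5), S(h_4,h_5)) all reduce to 0 modulo the current basis, so we have a Gröbner basis.
Inter-reduce: drop elements whose leading term is divisible by another's, tail-reduce, and make monic.
Reduced Gröbner basis: {z**2 + 4/3*z + 1/3, x + 9*z + 9, y + 12*z + 13}.
Label its elements g_1 = z**2 + 4/3*z + 1/3, g_2 = x + 9*z + 9, g_3 = y + 12*z + 13.

Reduce p = 4*y*z - 10*x - 102*z - 106 modulo G:
  leading term y*z: subtract (4*z)·g_3 from 4*y*z - 10*x - 102*z - 106 → -48*z**2 - 10*x - 154*z - 106
  leading term z**2: subtract (-48)·g_1 from -48*z**2 - 10*x - 154*z - 106 → -10*x - 90*z - 90
  leading term x: subtract (-10)·g_2 from -10*x - 90*z - 90 → 0
  normal form = 0.
Since the normal form is 0, p ∈ I.

The remainder on division by a Gröbner basis is unique — it is the normal form.

4*y*z - 10*x - 102*z - 106 lies in I (it reduces to 0).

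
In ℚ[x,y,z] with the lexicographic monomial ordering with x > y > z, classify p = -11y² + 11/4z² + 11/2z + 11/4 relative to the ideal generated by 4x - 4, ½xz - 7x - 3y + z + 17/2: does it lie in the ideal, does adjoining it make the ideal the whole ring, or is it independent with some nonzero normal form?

-11y² + 11/4z² + 11/2z + 11/4 lies in I (it reduces to 0).

First compute the reduced Gröbner basis of I by Buchberger's algorithm.
f_1 = 4x - 4, LT = x.
f_2 = ½xz - 7x - 3y + z + 17/2, LT = xz.

S(f_1,f_2): lcm = xz. S = 14x + 6y - 3z - 17.
  leading term x: subtract (7/2)·f_1 from 14x + 6y - 3z - 17 → 6y - 3z - 3
  leading term y: no divisor's leading term divides it; move 6y to the remainder.
  leading term z: no divisor's leading term divides it; move -3z to the remainder.
  leading term 1: no divisor's leading term divides it; move -3 to the remainder.
  remainder 6y - 3z - 3 ≠ 0; add h_3 = 6y - 3z - 3 to the basis.

S(f_1,h_3): leading monomials are coprime, so the S-polynomial reduces to 0 (Buchberger's first criterion).
S(f_2,h_3): leading monomials are coprime, so the S-polynomial reduces to 0 (Buchberger's first criterion).
Every S-polynomial of the final basis reduces to 0, so we have a Gröbner basis.
Inter-reduce: drop elements whose leading term is divisible by another's, tail-reduce, and make monic.
Reduced Gröbner basis: {x - 1, y - ½z - ½}.
Label its elements g_1 = x - 1, g_2 = y - ½z - ½.

Reduce p = -11y² + 11/4z² + 11/2z + 11/4 modulo G:
  leading term y²: subtract (-11y)·g_2 from -11y² + 11/4z² + 11/2z + 11/4 → -11/2yz - 11/2y + 11/4z² + 11/2z + 11/4
  leading term yz: subtract (-11/2z)·g_2 from -11/2yz - 11/2y + 11/4z² + 11/2z + 11/4 → -11/2y + 11/4z + 11/4
  leading term y: subtract (-11/2)·g_2 from -11/2y + 11/4z + 11/4 → 0
  normal form = 0.
Since the normal form is 0, p ∈ I.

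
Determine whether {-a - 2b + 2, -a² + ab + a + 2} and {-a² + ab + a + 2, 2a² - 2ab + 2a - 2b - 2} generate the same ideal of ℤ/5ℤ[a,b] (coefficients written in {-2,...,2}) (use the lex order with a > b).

Yes, the ideals are equal.

For a fixed monomial order, each ideal has a unique reduced Gröbner basis; comparing bases decides equality.
Buchberger on the first generating set:
f_1 = -a - 2b + 2, LT = a.
f_2 = -a² + ab + a + 2, LT = a².

S(f_1,f_2): lcm = a². S = -2ab - a + 2.
  reduce S modulo (f_1, f_2):
  remainder -b² - 2b ≠ 0; add g_3 = -b² - 2b to the basis.

The other S-polynomials (S(f_1,g_3), S(f_2,g_3)) all reduce to 0 modulo the current basis, so we have a Gröbner basis.
Inter-reduce: drop elements whose leading term is divisible by another's, tail-reduce, and make monic.
Reduced Gröbner basis: {a + 2b - 2, b² + 2b}.

Buchberger on the second generating set:
h_1 = -a² + ab + a + 2, LT = a².
h_2 = 2a² - 2ab + 2a - 2b - 2, LT = a².

S(h_1,h_2): lcm = a². S = -2a + b - 1.
  reduce S modulo (h_1, h_2):
  remainder -2a + b - 1 ≠ 0; add k_3 = -2a + b - 1 to the basis.

S(h_1,k_3): lcm = a². S = 2ab + a - 2.
  reduce S modulo (h_1, h_2, k_3):
  remainder b² + 2b ≠ 0; add k_4 = b² + 2b to the basis.

The other S-polynomials (S(h_2,k_3), S(h_1,k_4), S(h_2,k_4), S(k_3,k_4)) all reduce to 0 modulo the current basis, so we have a Gröbner basis.
Inter-reduce: drop elements whose leading term is divisible by another's, tail-reduce, and make monic.
Reduced Gröbner basis: {a + 2b - 2, b² + 2b}.

These coincide, so the ideals are equal.
The same test decides containment: I ⊆ J iff every generator of I reduces to 0 modulo a Gröbner basis of J.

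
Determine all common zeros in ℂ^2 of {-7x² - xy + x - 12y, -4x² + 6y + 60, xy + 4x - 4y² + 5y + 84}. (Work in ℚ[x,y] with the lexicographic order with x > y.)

{(3, -4)}

Compute a lex Gröbner basis by Buchberger's algorithm.
f_1 = -7x² - xy + x - 12y, LT = x².
f_2 = -4x² + 6y + 60, LT = x².
f_3 = xy + 4x - 4y² + 5y + 84, LT = xy.

S(f_1,f_2): lcm = x². S = 1/7xy - 1/7x + 45/14y + 15.
  reduce S modulo (f_1, f_2, f_3):
  remainder -5/7x + 4/7y² + 5/2y + 3 ≠ 0; add h_4 = -5/7x + 4/7y² + 5/2y + 3 to the basis.

S(f_1,f_3): lcm = x²y. S = -4x² + 29/7xy² - 36/7xy - 84x + 12/7y².
  reduce S modulo (f_1, f_2, f_3, h_4):
  remainder 116/7y³ - 725/7y² - 1648/7y + 1776 ≠ 0; add h_5 = 116/7y³ - 725/7y² - 1648/7y + 1776 to the basis.

S(f_2,f_3): lcm = x²y. S = -4x² + 4xy² - 5xy - 84x - 3/2y² - 15y.
  reduce S modulo (f_1, f_2, f_3, h_4, h_5):
  remainder -11/2y² - 716/29y - 312/29 ≠ 0; add h_6 = -11/2y² - 716/29y - 312/29 to the basis.

S(f_1,h_4): lcm = x². S = ⅘xy² + 51/14xy + 142/35x + 12/7y.
  reduce S modulo (f_1, f_2, f_3, h_4, h_5, h_6):
  remainder -326091/3190y - 652182/1595 ≠ 0; add h_7 = -326091/3190y - 652182/1595 to the basis.

The other S-polynomials (S(f_2,h_4), S(f_3,h_4), S(f_1,h_5), S(f_2,h_5), S(f_3,h_5), S(h_4,h_5), S(f_1,h_6), S(f_2,h_6), S(f_3,h_6), S(h_4,h_6), S(h_5,h_6), S(f_1,h_7), S(f_2,h_7), S(f_3,h_7), S(h_4,h_7), S(h_5,h_7), S(h_6,h_7)) all reduce to 0 modulo the current basis, so we have a Gröbner basis.
Inter-reduce: drop elements whose leading term is divisible by another's, tail-reduce, and make monic.
Reduced Gröbner basis: {x - 3, y + 4}.

Elimination: the polynomial y + 4 lies in the elimination ideal for y, so y ∈ {-4}. For each such y, the remaining basis elements (now univariate) give the rest of the solution.
  y = -4: the earlier basis element becomes x - 3 = 0, giving x = 3 — point (3, -4).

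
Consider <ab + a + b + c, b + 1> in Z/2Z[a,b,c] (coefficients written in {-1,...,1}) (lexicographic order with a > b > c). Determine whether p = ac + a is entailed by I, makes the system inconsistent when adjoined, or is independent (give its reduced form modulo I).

First compute the reduced Gröbner basis of I by Buchberger's algorithm.
f_1 = ab + a + b + c, LT = ab.
f_2 = b + 1, LT = b.

S(f_1,f_2): lcm = ab. S = b + c.
  leading term b: subtract (1)·f_2 from b + c → c + 1
  leading term c: no divisor's leading term divides it; move c to the remainder.
  leading term 1: no divisor's leading term divides it; move 1 to the remainder.
  remainder c + 1 ≠ 0; add h_3 = c + 1 to the basis.

The other S-polynomials (S(f_1,h_3), S(f_2,h_3)) all reduce to 0 modulo the current basis, so we have a Gröbner basis.
Inter-reduce: drop elements whose leading term is divisible by another's, tail-reduce, and make monic.
Reduced Gröbner basis: {b + 1, c + 1}.
Label its elements g_1 = b + 1, g_2 = c + 1.

Reduce p = ac + a modulo G:
  leading term ac: subtract (a)·g_2 from ac + a → 0
  normal form = 0.
Since the normal form is 0, p ∈ I.

ac + a lies in I (it reduces to 0).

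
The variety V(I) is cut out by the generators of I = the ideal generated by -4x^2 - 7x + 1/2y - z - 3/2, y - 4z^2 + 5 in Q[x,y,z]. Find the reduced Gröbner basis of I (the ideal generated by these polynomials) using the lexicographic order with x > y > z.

f_1 = -4x^2 - 7x + 1/2y - z - 3/2, LT = x^2.
f_2 = y - 4z^2 + 5, LT = y.

The S-polynomials (S(f_1,f_2)) all reduce to 0 modulo the current basis, so we have a Gröbner basis.

G = {x^2 + 7/4x - 1/2z^2 + 1/4z + 1, y - 4z^2 + 5}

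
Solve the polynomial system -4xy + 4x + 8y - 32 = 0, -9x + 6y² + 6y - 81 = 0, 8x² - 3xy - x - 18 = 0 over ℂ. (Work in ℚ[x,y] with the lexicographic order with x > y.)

{(-1, 3)}

Compute a lex Gröbner basis by Buchberger's algorithm.
f_1 = -4xy + 4x + 8y - 32, LT = xy.
f_2 = -9x + 6y² + 6y - 81, LT = x.
f_3 = 8x² - 3xy - x - 18, LT = x².

S(f_1,f_2): lcm = xy. S = -x + ⅔y³ + ⅔y² - 11y + 8.
  leading term x: subtract (1/9)·f_2 from -x + ⅔y³ + ⅔y² - 11y + 8 → ⅔y³ - 35/3y + 17
  leading term y³: no divisor's leading term divides it; move ⅔y³ to the remainder.
  leading term y: no divisor's leading term divides it; move -35/3y to the remainder.
  leading term 1: no divisor's leading term divides it; move 17 to the remainder.
  remainder ⅔y³ - 35/3y + 17 ≠ 0; add h_4 = ⅔y³ - 35/3y + 17 to the basis.

S(f_1,f_3): lcm = x²y. S = -x² + ⅜xy² - 15/8xy + 8x + 9/4y.
  leading term x²: subtract (1/9x)·f_2 from -x² + ⅜xy² - 15/8xy + 8x + 9/4y → -7/24xy² - 61/24xy + 17x + 9/4y
  leading term xy²: subtract (7/96y)·f_1 from -7/24xy² - 61/24xy + 17x + 9/4y → -17/6xy + 17x - 7/12y² + 55/12y
  leading term xy: subtract (17/24)·f_1 from -17/6xy + 17x - 7/12y² + 55/12y → 85/6x - 7/12y² - 13/12y + 68/3
  leading term x: subtract (-85/54)·f_2 from 85/6x - 7/12y² - 13/12y + 68/3 → 319/36y² + 301/36y - 629/6
  leading term y²: no divisor's leading term divides it; move 319/36y² to the remainder.
  leading term y: no divisor's leading term divides it; move 301/36y to the remainder.
  leading term 1: no divisor's leading term divides it; move -629/6 to the remainder.
  remainder 319/36y² + 301/36y - 629/6 ≠ 0; add h_5 = 319/36y² + 301/36y - 629/6 to the basis.

S(f_2,f_3): lcm = x². S = -⅔xy² - 7/24xy + 73/8x + 9/4.
  leading term xy²: subtract (⅙y)·f_1 from -⅔xy² - 7/24xy + 73/8x + 9/4 → -23/24xy + 73/8x - 4/3y² + 16/3y + 9/4
  leading term xy: subtract (23/96)·f_1 from -23/24xy + 73/8x - 4/3y² + 16/3y + 9/4 → 49/6x - 4/3y² + 41/12y + 119/12
  leading term x: subtract (-49/54)·f_2 from 49/6x - 4/3y² + 41/12y + 119/12 → 37/9y² + 319/36y - 763/12
  leading term y²: subtract (148/319)·h_5 from 37/9y² + 319/36y - 763/12 → 6357/1276y - 19071/1276
  leading term y: no divisor's leading term divides it; move 6357/1276y to the remainder.
  leading term 1: no divisor's leading term divides it; move -19071/1276 to the remainder.
  remainder 6357/1276y - 19071/1276 ≠ 0; add h_6 = 6357/1276y - 19071/1276 to the basis.

The other S-polynomials (S(f_1,h_4), S(f_2,h_4), S(f_3,h_4), S(f_1,h_5), S(f_2,h_5), S(f_3,h_5), S(h_4,h_5), S(f_1,h_6), S(f_2,h_6), S(f_3,h_6), S(h_4,h_6), S(h_5,h_6)) all reduce to 0 modulo the current basis, so we have a Gröbner basis.
Inter-reduce: drop elements whose leading term is divisible by another's, tail-reduce, and make monic.
Reduced Gröbner basis: {x + 1, y - 3}.

Since the basis is lex-ordered, y - 3 is univariate in y. Its roots are {3}. Back-substituting each root into the other basis elements fixes the other coordinates.
  y = 3: the earlier basis element becomes x + 1 = 0, giving x = -1 — point (-1, 3).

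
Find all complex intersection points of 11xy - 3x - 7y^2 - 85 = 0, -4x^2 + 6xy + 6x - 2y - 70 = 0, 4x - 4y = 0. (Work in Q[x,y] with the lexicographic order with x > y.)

{(5, 5)}

Compute a lex Gröbner basis by Buchberger's algorithm.
f_1 = 11xy - 3x - 7y^2 - 85, LT = xy.
f_2 = -4x^2 + 6xy + 6x - 2y - 70, LT = x^2.
f_3 = 4x - 4y, LT = x.

S(f_1,f_2): lcm = x^2y. S = -3/11x^2 + 19/22xy^2 + 3/2xy - 85/11x - 1/2y^2 - 35/2y.
  reduce S modulo (f_1, f_2, f_3):
  remainder 133/242y^3 + 458/1331y^2 - 49153/2662y + 19995/1331 ≠ 0; add h_4 = 133/242y^3 + 458/1331y^2 - 49153/2662y + 19995/1331 to the basis.

S(f_1,f_3): lcm = xy. S = -3/11x + 4/11y^2 - 85/11.
  reduce S modulo (f_1, f_2, f_3, h_4):
  remainder 4/11y^2 - 3/11y - 85/11 ≠ 0; add h_5 = 4/11y^2 - 3/11y - 85/11 to the basis.

S(f_2,f_3): lcm = x^2. S = -1/2xy - 3/2x + 1/2y + 35/2.
  reduce S modulo (f_1, f_2, f_3, h_4, h_5):
  remainder -11/8y + 55/8 ≠ 0; add h_6 = -11/8y + 55/8 to the basis.

The other S-polynomials (S(f_1,h_4), S(f_2,h_4), S(f_3,h_4), S(f_1,h_5), S(f_2,h_5), S(f_3,h_5), S(h_4,h_5), S(f_1,h_6), S(f_2,h_6), S(f_3,h_6), S(h_4,h_6), S(h_5,h_6)) all reduce to 0 modulo the current basis, so we have a Gröbner basis.
Inter-reduce: drop elements whose leading term is divisible by another's, tail-reduce, and make monic.
Reduced Gröbner basis: {x - 5, y - 5}.

The lex basis is triangular: the last element involves only y. Solving y - 5 = 0 gives y ∈ {5}; substituting each value into the earlier elements determines the remaining variables.
  y = 5: the earlier basis element becomes x - 5 = 0, giving x = 5 — point (5, 5).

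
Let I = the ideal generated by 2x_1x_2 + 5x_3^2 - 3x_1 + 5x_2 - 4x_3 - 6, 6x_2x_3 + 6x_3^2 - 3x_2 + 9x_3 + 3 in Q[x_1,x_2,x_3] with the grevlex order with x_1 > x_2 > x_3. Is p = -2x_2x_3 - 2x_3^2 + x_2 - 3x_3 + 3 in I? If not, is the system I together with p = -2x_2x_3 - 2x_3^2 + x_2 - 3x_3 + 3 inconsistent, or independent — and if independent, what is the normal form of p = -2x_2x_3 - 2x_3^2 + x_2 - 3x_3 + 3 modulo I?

Adjoining -2x_2x_3 - 2x_3^2 + x_2 - 3x_3 + 3 makes the ideal the whole ring: the system is inconsistent.

First compute the reduced Gröbner basis of I by Buchberger's algorithm.
f_1 = 2x_1x_2 + 5x_3^2 - 3x_1 + 5x_2 - 4x_3 - 6, LT = x_1x_2.
f_2 = 6x_2x_3 + 6x_3^2 - 3x_2 + 9x_3 + 3, LT = x_2x_3.

S(f_1,f_2): lcm = x_1x_2x_3. S = -x_1x_3^2 + 5/2x_3^3 + 1/2x_1x_2 - 3x_1x_3 + 5/2x_2x_3 - 2x_3^2 - 1/2x_1 - 3x_3.
  leading term x_1x_3^2: no divisor's leading term divides it; move -x_1x_3^2 to the remainder.
  leading term x_3^3: no divisor's leading term divides it; move 5/2x_3^3 to the remainder.
  leading term x_1x_2: subtract (1/4)·f_1 from 1/2x_1x_2 - 3x_1x_3 + 5/2x_2x_3 - 2x_3^2 - 1/2x_1 - 3x_3 → -3x_1x_3 + 5/2x_2x_3 - 13/4x_3^2 + 1/4x_1 - 5/4x_2 - 2x_3 + 3/2
  leading term x_1x_3: no divisor's leading term divides it; move -3x_1x_3 to the remainder.
  leading term x_2x_3: subtract (5/12)·f_2 from 5/2x_2x_3 - 13/4x_3^2 + 1/4x_1 - 5/4x_2 - 2x_3 + 3/2 → -23/4x_3^2 + 1/4x_1 - 23/4x_3 + 1/4
  leading term x_3^2: no divisor's leading term divides it; move -23/4x_3^2 to the remainder.
  leading term x_1: no divisor's leading term divides it; move 1/4x_1 to the remainder.
  leading term x_3: no divisor's leading term divides it; move -23/4x_3 to the remainder.
  leading term 1: no divisor's leading term divides it; move 1/4 to the remainder.
  remainder -x_1x_3^2 + 5/2x_3^3 - 3x_1x_3 - 23/4x_3^2 + 1/4x_1 - 23/4x_3 + 1/4 ≠ 0; add h_3 = -x_1x_3^2 + 5/2x_3^3 - 3x_1x_3 - 23/4x_3^2 + 1/4x_1 - 23/4x_3 + 1/4 to the basis.

S(f_1,h_3): lcm = x_1x_2x_3^2. S = 5/2x_2x_3^3 + 5/2x_3^4 - 3x_1x_2x_3 - 3/2x_1x_3^2 - 13/4x_2x_3^2 - 2x_3^3 + 1/4x_1x_2 - 23/4x_2x_3 - 3x_3^2 + 1/4x_2.
  leading term x_2x_3^3: subtract (5/12x_3^2)·f_2 from 5/2x_2x_3^3 + 5/2x_3^4 - 3x_1x_2x_3 - 3/2x_1x_3^2 - 13/4x_2x_3^2 - 2x_3^3 + 1/4x_1x_2 - 23/4x_2x_3 - 3x_3^2 + 1/4x_2 → -3x_1x_2x_3 - 3/2x_1x_3^2 - 2x_2x_3^2 - 23/4x_3^3 + 1/4x_1x_2 - 23/4x_2x_3 - 17/4x_3^2 + 1/4x_2
  leading term x_1x_2x_3: subtract (-3/2x_3)·f_1 from -3x_1x_2x_3 - 3/2x_1x_3^2 - 2x_2x_3^2 - 23/4x_3^3 + 1/4x_1x_2 - 23/4x_2x_3 - 17/4x_3^2 + 1/4x_2 → -3/2x_1x_3^2 - 2x_2x_3^2 + 7/4x_3^3 + 1/4x_1x_2 - 9/2x_1x_3 + 7/4x_2x_3 - 41/4x_3^2 + 1/4x_2 - 9x_3
  leading term x_1x_3^2: subtract (3/2)·h_3 from -3/2x_1x_3^2 - 2x_2x_3^2 + 7/4x_3^3 + 1/4x_1x_2 - 9/2x_1x_3 + 7/4x_2x_3 - 41/4x_3^2 + 1/4x_2 - 9x_3 → -2x_2x_3^2 - 2x_3^3 + 1/4x_1x_2 + 7/4x_2x_3 - 13/8x_3^2 - 3/8x_1 + 1/4x_2 - 3/8x_3 - 3/8
  leading term x_2x_3^2: subtract (-1/3x_3)·f_2 from -2x_2x_3^2 - 2x_3^3 + 1/4x_1x_2 + 7/4x_2x_3 - 13/8x_3^2 - 3/8x_1 + 1/4x_2 - 3/8x_3 - 3/8 → 1/4x_1x_2 + 3/4x_2x_3 + 11/8x_3^2 - 3/8x_1 + 1/4x_2 + 5/8x_3 - 3/8
  leading term x_1x_2: subtract (1/8)·f_1 from 1/4x_1x_2 + 3/4x_2x_3 + 11/8x_3^2 - 3/8x_1 + 1/4x_2 + 5/8x_3 - 3/8 → 3/4x_2x_3 + 3/4x_3^2 - 3/8x_2 + 9/8x_3 + 3/8
  leading term x_2x_3: subtract (1/8)·f_2 from 3/4x_2x_3 + 3/4x_3^2 - 3/8x_2 + 9/8x_3 + 3/8 → 0
  remainder 0.

S(f_2,h_3): lcm = x_1x_2x_3^2. S = x_1x_3^3 + 5/2x_2x_3^3 - 7/2x_1x_2x_3 + 3/2x_1x_3^2 - 23/4x_2x_3^2 + 1/4x_1x_2 + 1/2x_1x_3 - 23/4x_2x_3 + 1/4x_2.
  leading term x_1x_3^3: subtract (-x_3)·h_3 from x_1x_3^3 + 5/2x_2x_3^3 - 7/2x_1x_2x_3 + 3/2x_1x_3^2 - 23/4x_2x_3^2 + 1/4x_1x_2 + 1/2x_1x_3 - 23/4x_2x_3 + 1/4x_2 → 5/2x_2x_3^3 + 5/2x_3^4 - 7/2x_1x_2x_3 - 3/2x_1x_3^2 - 23/4x_2x_3^2 - 23/4x_3^3 + 1/4x_1x_2 + 3/4x_1x_3 - 23/4x_2x_3 - 23/4x_3^2 + 1/4x_2 + 1/4x_3
  leading term x_2x_3^3: subtract (5/12x_3^2)·f_2 from 5/2x_2x_3^3 + 5/2x_3^4 - 7/2x_1x_2x_3 - 3/2x_1x_3^2 - 23/4x_2x_3^2 - 23/4x_3^3 + 1/4x_1x_2 + 3/4x_1x_3 - 23/4x_2x_3 - 23/4x_3^2 + 1/4x_2 + 1/4x_3 → -7/2x_1x_2x_3 - 3/2x_1x_3^2 - 9/2x_2x_3^2 - 19/2x_3^3 + 1/4x_1x_2 + 3/4x_1x_3 - 23/4x_2x_3 - 7x_3^2 + 1/4x_2 + 1/4x_3
  leading term x_1x_2x_3: subtract (-7/4x_3)·f_1 from -7/2x_1x_2x_3 - 3/2x_1x_3^2 - 9/2x_2x_3^2 - 19/2x_3^3 + 1/4x_1x_2 + 3/4x_1x_3 - 23/4x_2x_3 - 7x_3^2 + 1/4x_2 + 1/4x_3 → -3/2x_1x_3^2 - 9/2x_2x_3^2 - 3/4x_3^3 + 1/4x_1x_2 - 9/2x_1x_3 + 3x_2x_3 - 14x_3^2 + 1/4x_2 - 41/4x_3
  leading term x_1x_3^2: subtract (3/2)·h_3 from -3/2x_1x_3^2 - 9/2x_2x_3^2 - 3/4x_3^3 + 1/4x_1x_2 - 9/2x_1x_3 + 3x_2x_3 - 14x_3^2 + 1/4x_2 - 41/4x_3 → -9/2x_2x_3^2 - 9/2x_3^3 + 1/4x_1x_2 + 3x_2x_3 - 43/8x_3^2 - 3/8x_1 + 1/4x_2 - 13/8x_3 - 3/8
  leading term x_2x_3^2: subtract (-3/4x_3)·f_2 from -9/2x_2x_3^2 - 9/2x_3^3 + 1/4x_1x_2 + 3x_2x_3 - 43/8x_3^2 - 3/8x_1 + 1/4x_2 - 13/8x_3 - 3/8 → 1/4x_1x_2 + 3/4x_2x_3 + 11/8x_3^2 - 3/8x_1 + 1/4x_2 + 5/8x_3 - 3/8
  leading term x_1x_2: subtract (1/8)·f_1 from 1/4x_1x_2 + 3/4x_2x_3 + 11/8x_3^2 - 3/8x_1 + 1/4x_2 + 5/8x_3 - 3/8 → 3/4x_2x_3 + 3/4x_3^2 - 3/8x_2 + 9/8x_3 + 3/8
  leading term x_2x_3: subtract (1/8)·f_2 from 3/4x_2x_3 + 3/4x_3^2 - 3/8x_2 + 9/8x_3 + 3/8 → 0
  remainder 0.

Every S-polynomial of the final basis reduces to 0, so we have a Gröbner basis.
Inter-reduce: drop elements whose leading term is divisible by another's, tail-reduce, and make monic.
Reduced Gröbner basis: {x_1x_3^2 - 5/2x_3^3 + 3x_1x_3 + 23/4x_3^2 - 1/4x_1 + 23/4x_3 - 1/4, x_1x_2 + 5/2x_3^2 - 3/2x_1 + 5/2x_2 - 2x_3 - 3, x_2x_3 + x_3^2 - 1/2x_2 + 3/2x_3 + 1/2}.
Label its elements g_1 = x_1x_3^2 - 5/2x_3^3 + 3x_1x_3 + 23/4x_3^2 - 1/4x_1 + 23/4x_3 - 1/4, g_2 = x_1x_2 + 5/2x_3^2 - 3/2x_1 + 5/2x_2 - 2x_3 - 3, g_3 = x_2x_3 + x_3^2 - 1/2x_2 + 3/2x_3 + 1/2.

Reduce p = -2x_2x_3 - 2x_3^2 + x_2 - 3x_3 + 3 modulo G:
  leading term x_2x_3: subtract (-2)·g_3 from -2x_2x_3 - 2x_3^2 + x_2 - 3x_3 + 3 → 4
  leading term 1: no divisor's leading term divides it; move 4 to the remainder.
  normal form = 4.
The normal form is nonzero, so p ∉ I. Since p minus its normal form lies in I, I + (p) = I + (r) where r = 4; decide whether this ideal is the whole ring.
Here r = 4 is a nonzero constant, hence a unit: 1 ∈ I + (p), the Gröbner basis of I + (p) is {1}, and the enlarged system has no common solution — adjoining p is inconsistent.

Ideal membership is decidable via reduction modulo a Gröbner basis.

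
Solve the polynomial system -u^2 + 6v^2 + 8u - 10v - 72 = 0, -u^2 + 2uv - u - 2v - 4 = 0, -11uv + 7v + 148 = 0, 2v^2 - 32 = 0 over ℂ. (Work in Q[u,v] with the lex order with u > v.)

{(4, 4)}

Compute a lex Gröbner basis by Buchberger's algorithm.
f_1 = -u^2 + 8u + 6v^2 - 10v - 72, LT = u^2.
f_2 = -u^2 + 2uv - u - 2v - 4, LT = u^2.
f_3 = -11uv + 7v + 148, LT = uv.
f_4 = 2v^2 - 32, LT = v^2.

S(f_1,f_2): lcm = u^2. S = 2uv - 9u - 6v^2 + 8v + 68.
  reduce S modulo (f_1, f_2, f_3, f_4):
  remainder -9u + 102/11v - 12/11 ≠ 0; add h_5 = -9u + 102/11v - 12/11 to the basis.

S(f_1,f_3): lcm = u^2v. S = -81/11uv + 148/11u - 6v^3 + 10v^2 + 72v.
  reduce S modulo (f_1, f_2, f_3, f_4, h_5):
  remainder -5381/363v + 21524/363 ≠ 0; add h_6 = -5381/363v + 21524/363 to the basis.

The other S-polynomials (S(f_1,f_4), S(f_2,f_3), S(f_2,f_4), S(f_3,f_4), S(f_1,h_5), S(f_2,h_5), S(f_3,h_5), S(f_4,h_5), S(f_1,h_6), S(f_2,h_6), S(f_3,h_6), S(f_4,h_6), S(h_5,h_6)) all reduce to 0 modulo the current basis, so we have a Gröbner basis.
Inter-reduce: drop elements whose leading term is divisible by another's, tail-reduce, and make monic.
Reduced Gröbner basis: {u - 4, v - 4}.

A lex Gröbner basis eliminates variables successively. Here v - 4 depends only on v, with roots {4}; lifting each root through the earlier basis elements recovers the full solutions.
  v = 4: the earlier basis element becomes u - 4 = 0, giving u = 4 — point (4, 4).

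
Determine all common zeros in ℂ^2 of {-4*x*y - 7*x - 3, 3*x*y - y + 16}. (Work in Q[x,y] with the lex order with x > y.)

Compute a lex Gröbner basis by Buchberger's algorithm.
f_1 = -4*x*y - 7*x - 3, LT = x*y.
f_2 = 3*x*y - y + 16, LT = x*y.

S(f_1,f_2): lcm = x*y. S = 7/4*x + 1/3*y - 55/12.
  reduce S modulo (f_1, f_2):
  remainder 7/4*x + 1/3*y - 55/12 ≠ 0; add h_3 = 7/4*x + 1/3*y - 55/12 to the basis.

S(f_1,h_3): lcm = x*y. S = 7/4*x - 4/21*y**2 + 55/21*y + 3/4.
  reduce S modulo (f_1, f_2, h_3):
  remainder -4/21*y**2 + 16/7*y + 16/3 ≠ 0; add h_4 = -4/21*y**2 + 16/7*y + 16/3 to the basis.

The other S-polynomials (S(f_2,h_3), S(f_1,h_4), S(f_2,h_4), S(h_3,h_4)) all reduce to 0 modulo the current basis, so we have a Gröbner basis.
Inter-reduce: drop elements whose leading term is divisible by another's, tail-reduce, and make monic.
Reduced Gröbner basis: {x + 4/21*y - 55/21, y**2 - 12*y - 28}.

A lex Gröbner basis eliminates variables successively. Here y**2 - 12*y - 28 depends only on y, with roots {-2, 14}; lifting each root through the earlier basis elements recovers the full solutions.
  y = -2: the earlier basis element becomes x - 3 = 0, giving x = 3 — point (3, -2).
  y = 14: the earlier basis element becomes x + 1/21 = 0, giving x = -1/21 — point (-1/21, 14).
This is the nonlinear analogue of row-reducing a linear system.

{(3, -2), (-1/21, 14)}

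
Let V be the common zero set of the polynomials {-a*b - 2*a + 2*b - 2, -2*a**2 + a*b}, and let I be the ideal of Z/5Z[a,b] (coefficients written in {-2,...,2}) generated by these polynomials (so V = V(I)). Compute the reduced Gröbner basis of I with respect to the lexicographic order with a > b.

G = {a + b**2 - 1, b**3 + 2*b**2 + b + 1}

Buchberger's algorithm terminates because the ascending chain of leading-term ideals stabilizes.

f_1 = -a*b - 2*a + 2*b - 2, LT = a*b.
f_2 = -2*a**2 + a*b, LT = a**2.

S(f_1,f_2): lcm = a**2*b. S = 2*a**2 - 2*a*b**2 - 2*a*b + 2*a.
  leading term a**2: subtract (-1)·f_2 from 2*a**2 - 2*a*b**2 - 2*a*b + 2*a → -2*a*b**2 - a*b + 2*a
  leading term a*b**2: subtract (2*b)·f_1 from -2*a*b**2 - a*b + 2*a → -2*a*b + 2*a + b**2 - b
  leading term a*b: subtract (2)·f_1 from -2*a*b + 2*a + b**2 - b → a + b**2 - 1
  leading term a: no divisor's leading term divides it; move a to the remainder.
  leading term b**2: no divisor's leading term divides it; move b**2 to the remainder.
  leading term 1: no divisor's leading term divides it; move -1 to the remainder.
  remainder a + b**2 - 1 ≠ 0; add g_3 = a + b**2 - 1 to the basis.

S(f_1,g_3): lcm = a*b. S = 2*a - b**3 - b + 2.
  leading term a: subtract (2)·g_3 from 2*a - b**3 - b + 2 → -b**3 - 2*b**2 - b - 1
  leading term b**3: no divisor's leading term divides it; move -b**3 to the remainder.
  leading term b**2: no divisor's leading term divides it; move -2*b**2 to the remainder.
  leading term b: no divisor's leading term divides it; move -b to the remainder.
  leading term 1: no divisor's leading term divides it; move -1 to the remainder.
  remainder -b**3 - 2*b**2 - b - 1 ≠ 0; add g_4 = -b**3 - 2*b**2 - b - 1 to the basis.

The other S-polynomials (S(f_2,g_3), S(f_1,g_4), S(f_2,g_4), S(g_3,g_4)) all reduce to 0 modulo the current basis, so we have a Gröbner basis.
Inter-reduce: drop elements whose leading term is divisible by another's, tail-reduce, and make monic.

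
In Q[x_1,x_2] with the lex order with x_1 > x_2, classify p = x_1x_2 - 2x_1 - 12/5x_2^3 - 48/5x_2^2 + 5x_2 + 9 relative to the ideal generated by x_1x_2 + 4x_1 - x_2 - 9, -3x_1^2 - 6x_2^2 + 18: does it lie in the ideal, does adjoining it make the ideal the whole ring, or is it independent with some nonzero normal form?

x_1x_2 - 2x_1 - 12/5x_2^3 - 48/5x_2^2 + 5x_2 + 9 lies in I (it reduces to 0).

First compute the reduced Gröbner basis of I by Buchberger's algorithm.
f_1 = x_1x_2 + 4x_1 - x_2 - 9, LT = x_1x_2.
f_2 = -3x_1^2 - 6x_2^2 + 18, LT = x_1^2.

S(f_1,f_2): lcm = x_1^2x_2. S = 4x_1^2 - x_1x_2 - 9x_1 - 2x_2^3 + 6x_2.
  leading term x_1^2: subtract (-4/3)·f_2 from 4x_1^2 - x_1x_2 - 9x_1 - 2x_2^3 + 6x_2 → -x_1x_2 - 9x_1 - 2x_2^3 - 8x_2^2 + 6x_2 + 24
  leading term x_1x_2: subtract (-1)·f_1 from -x_1x_2 - 9x_1 - 2x_2^3 - 8x_2^2 + 6x_2 + 24 → -5x_1 - 2x_2^3 - 8x_2^2 + 5x_2 + 15
  leading term x_1: no divisor's leading term divides it; move -5x_1 to the remainder.
  leading term x_2^3: no divisor's leading term divides it; move -2x_2^3 to the remainder.
  leading term x_2^2: no divisor's leading term divides it; move -8x_2^2 to the remainder.
  leading term x_2: no divisor's leading term divides it; move 5x_2 to the remainder.
  leading term 1: no divisor's leading term divides it; move 15 to the remainder.
  remainder -5x_1 - 2x_2^3 - 8x_2^2 + 5x_2 + 15 ≠ 0; add h_3 = -5x_1 - 2x_2^3 - 8x_2^2 + 5x_2 + 15 to the basis.

S(f_1,h_3): lcm = x_1x_2. S = 4x_1 - 2/5x_2^4 - 8/5x_2^3 + x_2^2 + 2x_2 - 9.
  leading term x_1: subtract (-4/5)·h_3 from 4x_1 - 2/5x_2^4 - 8/5x_2^3 + x_2^2 + 2x_2 - 9 → -2/5x_2^4 - 16/5x_2^3 - 27/5x_2^2 + 6x_2 + 3
  leading term x_2^4: no divisor's leading term divides it; move -2/5x_2^4 to the remainder.
  leading term x_2^3: no divisor's leading term divides it; move -16/5x_2^3 to the remainder.
  leading term x_2^2: no divisor's leading term divides it; move -27/5x_2^2 to the remainder.
  leading term x_2: no divisor's leading term divides it; move 6x_2 to the remainder.
  leading term 1: no divisor's leading term divides it; move 3 to the remainder.
  remainder -2/5x_2^4 - 16/5x_2^3 - 27/5x_2^2 + 6x_2 + 3 ≠ 0; add h_4 = -2/5x_2^4 - 16/5x_2^3 - 27/5x_2^2 + 6x_2 + 3 to the basis.

The other S-polynomials (S(f_2,h_3), S(f_1,h_4), S(f_2,h_4), S(h_3,h_4)) all reduce to 0 modulo the current basis, so we have a Gröbner basis.
Inter-reduce: drop elements whose leading term is divisible by another's, tail-reduce, and make monic.
Reduced Gröbner basis: {x_1 + 2/5x_2^3 + 8/5x_2^2 - x_2 - 3, x_2^4 + 8x_2^3 + 27/2x_2^2 - 15x_2 - 15/2}.
Label its elements g_1 = x_1 + 2/5x_2^3 + 8/5x_2^2 - x_2 - 3, g_2 = x_2^4 + 8x_2^3 + 27/2x_2^2 - 15x_2 - 15/2.

Reduce p = x_1x_2 - 2x_1 - 12/5x_2^3 - 48/5x_2^2 + 5x_2 + 9 modulo G:
  leading term x_1x_2: subtract (x_2)·g_1 from x_1x_2 - 2x_1 - 12/5x_2^3 - 48/5x_2^2 + 5x_2 + 9 → -2x_1 - 2/5x_2^4 - 4x_2^3 - 43/5x_2^2 + 8x_2 + 9
  leading term x_1: subtract (-2)·g_1 from -2x_1 - 2/5x_2^4 - 4x_2^3 - 43/5x_2^2 + 8x_2 + 9 → -2/5x_2^4 - 16/5x_2^3 - 27/5x_2^2 + 6x_2 + 3
  leading term x_2^4: subtract (-2/5)·g_2 from -2/5x_2^4 - 16/5x_2^3 - 27/5x_2^2 + 6x_2 + 3 → 0
  normal form = 0.
Since the normal form is 0, p ∈ I.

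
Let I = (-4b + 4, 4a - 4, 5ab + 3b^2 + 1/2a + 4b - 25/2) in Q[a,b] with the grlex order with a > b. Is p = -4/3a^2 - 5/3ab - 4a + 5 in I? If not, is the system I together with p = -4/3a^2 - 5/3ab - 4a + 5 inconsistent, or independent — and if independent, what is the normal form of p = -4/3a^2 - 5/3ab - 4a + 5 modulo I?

Adjoining -4/3a^2 - 5/3ab - 4a + 5 makes the ideal the whole ring: the system is inconsistent.

First compute the reduced Gröbner basis of I by Buchberger's algorithm.
f_1 = -4b + 4, LT = b.
f_2 = 4a - 4, LT = a.
f_3 = 5ab + 3b^2 + 1/2a + 4b - 25/2, LT = ab.

The S-polynomials (S(f_1,f_2), S(f_1,f_3), S(f_2,f_3)) all reduce to 0 modulo the current basis, so we have a Gröbner basis.
Inter-reduce: drop elements whose leading term is divisible by another's, tail-reduce, and make monic.
Reduced Gröbner basis: {a - 1, b - 1}.
Label its elements g_1 = a - 1, g_2 = b - 1.

Reduce p = -4/3a^2 - 5/3ab - 4a + 5 modulo G:
  leading term a^2: subtract (-4/3a)·g_1 from -4/3a^2 - 5/3ab - 4a + 5 → -5/3ab - 16/3a + 5
  leading term ab: subtract (-5/3b)·g_1 from -5/3ab - 16/3a + 5 → -16/3a - 5/3b + 5
  leading term a: subtract (-16/3)·g_1 from -16/3a - 5/3b + 5 → -5/3b - 1/3
  leading term b: subtract (-5/3)·g_2 from -5/3b - 1/3 → -2
  leading term 1: no divisor's leading term divides it; move -2 to the remainder.
  normal form = -2.
The normal form is nonzero, so p ∉ I. Since p minus its normal form lies in I, I + (p) = I + (r) where r = -2; decide whether this ideal is the whole ring.
Here r = -2 is a nonzero constant, hence a unit: 1 ∈ I + (p), the Gröbner basis of I + (p) is {1}, and the enlarged system has no common solution — adjoining p is inconsistent.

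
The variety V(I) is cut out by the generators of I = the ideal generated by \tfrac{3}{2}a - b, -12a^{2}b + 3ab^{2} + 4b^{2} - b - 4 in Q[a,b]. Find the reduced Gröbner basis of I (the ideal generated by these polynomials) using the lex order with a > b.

f_1 = \tfrac{3}{2}a - b, LT = a.
f_2 = -12a^{2}b + 3ab^{2} + 4b^{2} - b - 4, LT = a^{2}b.

S(f_1,f_2): lcm = a^{2}b. S = -\tfrac{5}{12}ab^{2} + \tfrac{1}{3}b^{2} - \tfrac{1}{12}b - \tfrac{1}{3}.
  leading term ab^{2}: subtract (-\tfrac{5}{18}b^{2})·f_1 from -\tfrac{5}{12}ab^{2} + \tfrac{1}{3}b^{2} - \tfrac{1}{12}b - \tfrac{1}{3} → -\tfrac{5}{18}b^{3} + \tfrac{1}{3}b^{2} - \tfrac{1}{12}b - \tfrac{1}{3}
  leading term b^{3}: no divisor's leading term divides it; move -\tfrac{5}{18}b^{3} to the remainder.
  leading term b^{2}: no divisor's leading term divides it; move \tfrac{1}{3}b^{2} to the remainder.
  leading term b: no divisor's leading term divides it; move -\tfrac{1}{12}b to the remainder.
  leading term 1: no divisor's leading term divides it; move -\tfrac{1}{3} to the remainder.
  remainder -\tfrac{5}{18}b^{3} + \tfrac{1}{3}b^{2} - \tfrac{1}{12}b - \tfrac{1}{3} ≠ 0; add g_3 = -\tfrac{5}{18}b^{3} + \tfrac{1}{3}b^{2} - \tfrac{1}{12}b - \tfrac{1}{3} to the basis.

The other S-polynomials (S(f_1,g_3), S(f_2,g_3)) all reduce to 0 modulo the current basis, so we have a Gröbner basis.
Inter-reduce: drop elements whose leading term is divisible by another's, tail-reduce, and make monic.

G = {a - \tfrac{2}{3}b, b^{3} - \tfrac{6}{5}b^{2} + \tfrac{3}{10}b + \tfrac{6}{5}}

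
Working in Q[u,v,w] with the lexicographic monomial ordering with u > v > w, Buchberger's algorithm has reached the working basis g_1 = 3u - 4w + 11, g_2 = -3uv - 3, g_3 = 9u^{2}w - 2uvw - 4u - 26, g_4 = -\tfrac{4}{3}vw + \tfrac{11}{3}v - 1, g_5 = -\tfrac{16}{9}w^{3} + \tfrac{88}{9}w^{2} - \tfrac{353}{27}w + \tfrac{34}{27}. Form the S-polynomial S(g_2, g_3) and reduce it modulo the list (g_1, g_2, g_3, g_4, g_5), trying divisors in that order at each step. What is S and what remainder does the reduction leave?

lcm(LM(g_2), LM(g_3)) = u^{2}vw.
S = (lcm/LT(g_2))·g_2 − (lcm/LT(g_3))·g_3 = \tfrac{2}{9}uv^{2}w + \tfrac{4}{9}uv + uw + \tfrac{26}{9}v.
Reduce S modulo (g_1, g_2, g_3, g_4, g_5) in that order:
  leading term uv^{2}w: subtract (\tfrac{2}{27}v^{2}w)·g_1 from \tfrac{2}{9}uv^{2}w + \tfrac{4}{9}uv + uw + \tfrac{26}{9}v → \tfrac{4}{9}uv + uw + \tfrac{8}{27}v^{2}w^{2} - \tfrac{22}{27}v^{2}w + \tfrac{26}{9}v
  leading term uv: subtract (\tfrac{4}{27}v)·g_1 from \tfrac{4}{9}uv + uw + \tfrac{8}{27}v^{2}w^{2} - \tfrac{22}{27}v^{2}w + \tfrac{26}{9}v → uw + \tfrac{8}{27}v^{2}w^{2} - \tfrac{22}{27}v^{2}w + \tfrac{16}{27}vw + \tfrac{34}{27}v
  leading term uw: subtract (\tfrac{1}{3}w)·g_1 from uw + \tfrac{8}{27}v^{2}w^{2} - \tfrac{22}{27}v^{2}w + \tfrac{16}{27}vw + \tfrac{34}{27}v → \tfrac{8}{27}v^{2}w^{2} - \tfrac{22}{27}v^{2}w + \tfrac{16}{27}vw + \tfrac{34}{27}v + \tfrac{4}{3}w^{2} - \tfrac{11}{3}w
  leading term v^{2}w^{2}: subtract (-\tfrac{2}{9}vw)·g_4 from \tfrac{8}{27}v^{2}w^{2} - \tfrac{22}{27}v^{2}w + \tfrac{16}{27}vw + \tfrac{34}{27}v + \tfrac{4}{3}w^{2} - \tfrac{11}{3}w → \tfrac{10}{27}vw + \tfrac{34}{27}v + \tfrac{4}{3}w^{2} - \tfrac{11}{3}w
  leading term vw: subtract (-\tfrac{5}{18})·g_4 from \tfrac{10}{27}vw + \tfrac{34}{27}v + \tfrac{4}{3}w^{2} - \tfrac{11}{3}w → \tfrac{41}{18}v + \tfrac{4}{3}w^{2} - \tfrac{11}{3}w - \tfrac{5}{18}
  leading term v: no divisor's leading term divides it; move \tfrac{41}{18}v to the remainder.
  leading term w^{2}: no divisor's leading term divides it; move \tfrac{4}{3}w^{2} to the remainder.
  leading term w: no divisor's leading term divides it; move -\tfrac{11}{3}w to the remainder.
  leading term 1: no divisor's leading term divides it; move -\tfrac{5}{18} to the remainder.
The remainder \tfrac{41}{18}v + \tfrac{4}{3}w^{2} - \tfrac{11}{3}w - \tfrac{5}{18} is nonzero, so it would be added as the next basis element.

S(g_2, g_3) = \tfrac{2}{9}uv^{2}w + \tfrac{4}{9}uv + uw + \tfrac{26}{9}v; remainder on division = \tfrac{41}{18}v + \tfrac{4}{3}w^{2} - \tfrac{11}{3}w - \tfrac{5}{18}.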